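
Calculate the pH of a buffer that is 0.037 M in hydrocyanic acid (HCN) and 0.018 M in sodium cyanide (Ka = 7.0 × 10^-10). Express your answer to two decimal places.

pH = 8.84

pKa = −log(7.0 × 10^-10) = 9.155
Using pH = pKa + log([base]/[acid]) with [base]/[acid] = 0.018/0.037:
pH = 9.155 + (-0.313) = 8.84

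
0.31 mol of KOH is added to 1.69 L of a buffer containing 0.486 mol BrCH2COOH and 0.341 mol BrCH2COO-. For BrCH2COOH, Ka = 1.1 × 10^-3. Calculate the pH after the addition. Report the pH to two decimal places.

pH = 3.53

After neutralization: n(BrCH2COOH) = 0.176 mol, n(BrCH2COO-) = 0.651 mol.
pKa = −log(1.1 × 10^-3) = 2.959
Henderson–Hasselbalch with mole ratio 0.651/0.176: pH = 2.959 + (+0.568)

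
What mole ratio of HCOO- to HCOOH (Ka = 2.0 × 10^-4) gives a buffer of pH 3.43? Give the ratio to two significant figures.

ratio = 0.54

pKa = -log(2.0 × 10^-4) = 3.699
pH = pKa + log(r) ⇒ log(r) = 3.43 − 3.699 = -0.269
r = [HCOO-]/[HCOOH] = 10^(-0.269) = 0.538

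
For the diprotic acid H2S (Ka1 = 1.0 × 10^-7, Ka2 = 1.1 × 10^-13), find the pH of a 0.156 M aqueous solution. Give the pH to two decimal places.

Ka1 ≫ Ka2, so treat the first dissociation as the only significant source of H+.
Ka1 = x²/(0.156 − x) = 1.0 × 10^-7
x ≈ √(1.0 × 10^-7 × 0.156) = 1.25 × 10^-4 M
pH = −log(1.25 × 10^-4) = 3.90

pH = 3.90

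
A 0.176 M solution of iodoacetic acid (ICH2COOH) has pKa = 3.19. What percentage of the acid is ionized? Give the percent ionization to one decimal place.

ICH2COOH ⇌ ICH2COO- + H+; let x = [H+] at equilibrium.
Ka = 10^(−3.19) = 6.46 × 10^-4
Ka = x²/(C₀ − x); solving the quadratic gives x = 1.03 × 10^-2 M.
% ionization = x/C₀ × 100% = 1.03 × 10^-2/0.176 × 100% = 5.9%

5.9%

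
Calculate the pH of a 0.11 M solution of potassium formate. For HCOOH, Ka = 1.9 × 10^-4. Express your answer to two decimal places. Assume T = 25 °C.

pH = 8.38

HCOO- is the conjugate base of the weak acid HCOOH.
Kb = Kw/Ka = 1.0×10^-14 / 1.9 × 10^-4 = 5.26 × 10^-11
From the ICE table, Kb = [OH-]²/(0.11 − [OH-]) = 5.26 × 10^-11.
Assume [OH-] ≪ 0.11: [OH-] ≈ √(5.26 × 10^-11 × 0.11) = 2.41 × 10^-6 M
([OH-]/C₀ = 0.0022% < 5%, so the approximation holds.)
pOH = −log(2.41 × 10^-6) = 5.62; pH = 14.00 − 5.62 = 8.38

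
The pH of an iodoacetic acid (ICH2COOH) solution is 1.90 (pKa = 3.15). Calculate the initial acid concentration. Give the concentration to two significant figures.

C₀ = 2.4 × 10^-1 M

[H+] = 10^(-1.90) = 1.26 × 10^-2 M = x
Ka = 10^(−3.15) = 7.08 × 10^-4
Ka = x²/(C₀ − x) ⇒ C₀ = x + x²/Ka
C₀ = 1.26 × 10^-2 + (1.26 × 10^-2)²/(7.08 × 10^-4) = 2.37 × 10^-1 M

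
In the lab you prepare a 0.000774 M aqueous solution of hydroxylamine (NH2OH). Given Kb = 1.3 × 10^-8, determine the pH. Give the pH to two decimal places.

NH2OH + H2O ⇌ NH3OH+ + OH-
From the ICE table, Kb = [OH-]²/(0.000774 − [OH-]) = 1.3 × 10^-8.
Neglecting [OH-] in the denominator: [OH-] = √(1.3 × 10^-8 × 0.000774) = 3.17 × 10^-6 M
Check: 0.41% ionized — well under 5%, approximation valid.
pOH = −log(3.17 × 10^-6) = 5.50; pH = 14.00 − 5.50 = 8.50

pH = 8.50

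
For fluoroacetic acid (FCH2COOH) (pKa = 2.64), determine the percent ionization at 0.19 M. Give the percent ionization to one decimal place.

FCH2COOH ⇌ FCH2COO- + H+; let x = [H+] at equilibrium.
Ka = 10^(−2.64) = 2.29 × 10^-3
Solve x² + 0.00229x − 0.000435 = 0 → x = 1.97 × 10^-2 M
% ionization = x/C₀ × 100% = 1.97 × 10^-2/0.19 × 100% = 10.4%

10.4%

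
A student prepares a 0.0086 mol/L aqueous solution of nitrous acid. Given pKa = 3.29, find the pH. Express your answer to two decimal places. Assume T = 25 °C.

pH = 2.73

HNO2 ⇌ NO2- + H+
Ka = 10^(−3.29) = 5.13 × 10^-4
From the ICE table, Ka = [H+]²/(0.0086 − [H+]) = 5.13 × 10^-4.
[H+] is not negligible relative to C₀; solve [H+]² + 0.000513·[H+] − 4.41e-06 = 0.
[H+] = [−0.000513 + √(0.000513² + 1.76e-05)]/2 = 1.86 × 10^-3 M
pH = −log[H+] = −log(1.86 × 10^-3) = 2.73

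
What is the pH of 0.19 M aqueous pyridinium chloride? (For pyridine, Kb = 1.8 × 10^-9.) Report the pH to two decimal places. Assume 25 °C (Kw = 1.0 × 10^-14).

C5H5NH+ is the conjugate acid of the weak base C5H5N.
Ka = Kw/Kb = 1.0×10^-14 / 1.8 × 10^-9 = 5.56 × 10^-6
From the ICE table, Ka = [H+]²/(0.19 − [H+]) = 5.56 × 10^-6.
Assume [H+] ≪ 0.19: [H+] ≈ √(5.56 × 10^-6 × 0.19) = 1.03 × 10^-3 M
pH = −log(1.03 × 10^-3) = 2.99

pH = 2.99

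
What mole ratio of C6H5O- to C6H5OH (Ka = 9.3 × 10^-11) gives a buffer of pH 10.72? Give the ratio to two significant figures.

ratio = 4.9

pKa = -log(9.3 × 10^-11) = 10.032
pH = pKa + log(r) ⇒ log(r) = 10.72 − 10.032 = +0.688
r = [C6H5O-]/[C6H5OH] = 10^(+0.688) = 4.88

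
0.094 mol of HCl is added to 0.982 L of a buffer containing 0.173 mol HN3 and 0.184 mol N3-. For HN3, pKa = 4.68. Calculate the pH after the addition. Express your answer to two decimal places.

pH = 4.21

Added H+ converts N3- to HN3: HN3 → 0.267 mol, N3- → 0.09 mol.
Henderson–Hasselbalch with mole ratio 0.09/0.267: pH = 4.68 + (-0.472)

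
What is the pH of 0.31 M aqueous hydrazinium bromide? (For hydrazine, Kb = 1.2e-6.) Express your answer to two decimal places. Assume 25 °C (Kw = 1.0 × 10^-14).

N2H5+ is the conjugate acid of the weak base N2H4.
Ka = Kw/Kb = 1.0×10^-14 / 1.2 × 10^-6 = 8.33 × 10^-9
Let x = [H+] at equilibrium. Ka = x²/(0.31 − x).
Since Ka ≪ C₀, x ≈ √(Ka·C₀) = 5.08 × 10^-5 M.
Check: 0.016% ionized — well under 5%, approximation valid.
pH = −log(5.08 × 10^-5) = 4.29

pH = 4.29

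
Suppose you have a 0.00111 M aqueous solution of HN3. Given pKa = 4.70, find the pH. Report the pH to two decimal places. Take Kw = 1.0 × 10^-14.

HN3 ⇌ N3- + H+
Ka = 10^(−4.70) = 2.00 × 10^-5
From the ICE table, Ka = [H+]²/(0.00111 − [H+]) = 2.00 × 10^-5.
The 5% rule fails; solving [H+]² + Ka·[H+] − Ka·C₀ = 0 exactly:
[H+] = [−2e-05 + √(2e-05² + 8.88e-08)]/2 = 1.39 × 10^-4 M
pH = −log(1.39 × 10^-4) = 3.86

pH = 3.86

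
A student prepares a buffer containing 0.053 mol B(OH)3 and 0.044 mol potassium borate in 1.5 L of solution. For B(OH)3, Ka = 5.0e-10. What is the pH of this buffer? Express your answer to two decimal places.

pKa = −log(5.0 × 10^-10) = 9.301
pH = pKa + log([A⁻]/[HA]) = 9.301 + log(0.044/0.053)
pH = 9.301 + (-0.081) = 9.22

pH = 9.22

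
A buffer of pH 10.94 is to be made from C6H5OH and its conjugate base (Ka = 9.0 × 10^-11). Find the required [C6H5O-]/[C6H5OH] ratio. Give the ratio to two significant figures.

ratio = 7.8

pKa = -log(9.0 × 10^-11) = 10.046
pH = pKa + log(r) ⇒ log(r) = 10.94 − 10.046 = +0.894
r = [C6H5O-]/[C6H5OH] = 10^(+0.894) = 7.83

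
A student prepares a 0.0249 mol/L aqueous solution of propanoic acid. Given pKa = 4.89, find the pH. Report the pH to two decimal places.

pH = 3.25

CH3CH2COOH ⇌ CH3CH2COO- + H+
Ka = 10^(−4.89) = 1.29 × 10^-5
From the ICE table, Ka = x²/(0.0249 − x) = 1.29 × 10^-5.
Since Ka ≪ C₀, x ≈ √(Ka·C₀) = 5.67 × 10^-4 M.
pH = −log(5.67 × 10^-4) = 3.25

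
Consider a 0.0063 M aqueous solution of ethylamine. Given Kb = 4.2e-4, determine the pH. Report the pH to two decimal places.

C2H5NH2 + H2O ⇌ C2H5NH3+ + OH-
From the ICE table, Kb = [OH-]²/(0.0063 − [OH-]) = 4.2 × 10^-4.
[OH-] is not negligible relative to C₀; solve [OH-]² + 0.00042·[OH-] − 2.65e-06 = 0.
[OH-] = (−Kb + √(Kb² + 4·Kb·C₀))/2 = 1.43 × 10^-3 M
pOH = 2.84, so pH = 14.00 − pOH = 11.16

pH = 11.16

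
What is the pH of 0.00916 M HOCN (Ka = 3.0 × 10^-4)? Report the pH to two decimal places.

HOCN ⇌ OCN- + H+
Ka = [H+]²/(0.00916 − [H+]) = 3.0 × 10^-4
The 5% rule fails; solving [H+]² + Ka·[H+] − Ka·C₀ = 0 exactly:
[H+] = [−0.0003 + √(0.0003² + 1.1e-05)]/2 = 1.51 × 10^-3 M
pH = −log(1.51 × 10^-3) = 2.82

pH = 2.82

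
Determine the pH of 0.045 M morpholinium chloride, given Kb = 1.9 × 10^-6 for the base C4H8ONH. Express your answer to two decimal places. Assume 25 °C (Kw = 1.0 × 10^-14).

C4H8ONH2+ is the conjugate acid of the weak base C4H8ONH.
Ka = Kw/Kb = 1.0×10^-14 / 1.9 × 10^-6 = 5.26 × 10^-9
Ka = [H+]²/(0.045 − [H+]) = 5.26 × 10^-9
Neglecting [H+] in the denominator: [H+] = √(5.26 × 10^-9 × 0.045) = 1.54 × 10^-5 M
pH = −log[H+] = −log(1.54 × 10^-5) = 4.81

pH = 4.81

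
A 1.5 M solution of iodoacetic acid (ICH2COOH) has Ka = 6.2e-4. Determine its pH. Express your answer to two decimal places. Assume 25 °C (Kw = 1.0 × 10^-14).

pH = 1.52

ICH2COOH ⇌ ICH2COO- + H+
Ka = [H+]²/(1.5 − [H+]) = 6.2 × 10^-4
Since Ka ≪ C₀, [H+] ≈ √(Ka·C₀) = 3.05 × 10^-2 M.
([H+]/C₀ = 2% < 5%, so the approximation holds.)
pH = −log(3.05 × 10^-2) = 1.52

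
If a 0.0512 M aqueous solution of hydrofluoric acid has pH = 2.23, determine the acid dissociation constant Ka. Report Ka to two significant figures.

Ka = 7.7 × 10^-4

[H+] = 10^(-2.23) = 5.89 × 10^-3 M
At equilibrium [HA] = 0.0512 − 5.89 × 10^-3 = 4.53 × 10^-2 M
Ka = [H+][A-]/[HA] = (5.89 × 10^-3)² / 4.53 × 10^-2 = 7.7 × 10^-4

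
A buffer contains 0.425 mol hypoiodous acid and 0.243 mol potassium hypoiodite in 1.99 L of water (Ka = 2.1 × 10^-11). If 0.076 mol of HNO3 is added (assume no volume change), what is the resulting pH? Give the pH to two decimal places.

pH = 10.20

Added H+ converts OI- to HOI: HOI → 0.501 mol, OI- → 0.167 mol.
pKa = −log(2.1 × 10^-11) = 10.678
pH = pKa + log(n_OI-/n_HOI) = 10.678 + log(0.167/0.501) = 10.678 + (-0.477)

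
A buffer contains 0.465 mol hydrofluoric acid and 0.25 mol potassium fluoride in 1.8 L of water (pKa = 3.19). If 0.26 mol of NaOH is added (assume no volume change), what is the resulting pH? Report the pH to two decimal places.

pH = 3.59

OH- converts HF to F-: HF → 0.205 mol, F- → 0.51 mol.
pH = pKa + log(n_F-/n_HF) = 3.19 + log(0.51/0.205) = 3.19 + (+0.396)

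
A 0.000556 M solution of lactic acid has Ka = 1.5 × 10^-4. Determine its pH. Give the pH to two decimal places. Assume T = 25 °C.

pH = 3.65

CH3CH(OH)COOH ⇌ CH3CH(OH)COO- + H+
Let x = [H+] at equilibrium. Ka = x²/(0.000556 − x).
x is not negligible relative to C₀; solve x² + 0.00015·x − 8.34e-08 = 0.
x = [−0.00015 + √(0.00015² + 3.34e-07)]/2 = 2.23 × 10^-4 M
pH = −log[H+] = −log(2.23 × 10^-4) = 3.65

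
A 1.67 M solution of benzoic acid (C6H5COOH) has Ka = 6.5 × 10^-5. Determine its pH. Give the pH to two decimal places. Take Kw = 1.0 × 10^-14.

pH = 1.98

C6H5COOH ⇌ C6H5COO- + H+
From the ICE table, Ka = [H+]²/(1.67 − [H+]) = 6.5 × 10^-5.
Neglecting [H+] in the denominator: [H+] = √(6.5 × 10^-5 × 1.67) = 1.04 × 10^-2 M
Check: 0.62% ionized — well under 5%, approximation valid.
pH = −log(1.04 × 10^-2) = 1.98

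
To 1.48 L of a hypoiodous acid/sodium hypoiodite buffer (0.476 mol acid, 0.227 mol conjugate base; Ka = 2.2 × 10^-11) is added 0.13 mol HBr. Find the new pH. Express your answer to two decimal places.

After neutralization: n(HOI) = 0.606 mol, n(OI-) = 0.097 mol.
pKa = −log(2.2 × 10^-11) = 10.658
pH = pKa + log([A⁻]/[HA]) = 10.658 + log(0.097/0.606) = 10.658 -0.796

pH = 9.86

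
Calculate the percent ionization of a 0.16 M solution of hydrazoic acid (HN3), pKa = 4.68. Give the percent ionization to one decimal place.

1.1%

HN3 ⇌ N3- + H+; let x = [H+] at equilibrium.
Ka = 10^(−4.68) = 2.09 × 10^-5
x ≈ √(Ka·C₀) = √(2.09 × 10^-5 × 0.16) = 1.83 × 10^-3 M
% ionization = x/C₀ × 100% = 1.83 × 10^-3/0.16 × 100% = 1.1%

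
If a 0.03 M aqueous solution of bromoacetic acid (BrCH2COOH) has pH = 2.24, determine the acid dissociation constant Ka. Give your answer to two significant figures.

[H+] = 10^(-2.24) = 5.75 × 10^-3 M
At equilibrium [HA] = 0.03 − 5.75 × 10^-3 = 2.43 × 10^-2 M
Ka = [H+][A-]/[HA] = (5.75 × 10^-3)² / 2.43 × 10^-2 = 1.4 × 10^-3

Ka = 1.4 × 10^-3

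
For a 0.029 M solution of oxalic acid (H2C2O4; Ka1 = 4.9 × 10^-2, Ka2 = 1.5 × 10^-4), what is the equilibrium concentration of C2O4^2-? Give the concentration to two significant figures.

First ionization gives [H+] ≈ [HC2O4-] = 2.05 × 10^-2 M.
Second step: Ka2 = [H+][C2O4^2-]/[HC2O4-] ≈ [C2O4^2-] (since [H+] ≈ [HC2O4-]).
So [C2O4^2-] ≈ Ka2.

1.5 × 10^-4 M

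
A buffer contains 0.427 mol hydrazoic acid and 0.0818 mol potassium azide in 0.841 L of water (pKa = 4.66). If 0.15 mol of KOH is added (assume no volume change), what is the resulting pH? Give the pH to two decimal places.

pH = 4.58

OH- converts HN3 to N3-: HN3 → 0.277 mol, N3- → 0.232 mol.
pH = pKa + log([A⁻]/[HA]) = 4.66 + log(0.232/0.277) = 4.66 -0.077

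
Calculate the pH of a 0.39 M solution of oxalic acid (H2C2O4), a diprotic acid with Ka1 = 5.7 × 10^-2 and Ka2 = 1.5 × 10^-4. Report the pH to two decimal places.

Since Ka1 ≫ Ka2, the first ionization dominates [H+].
Ka1 = x²/(0.39 − x) = 5.7 × 10^-2
Solving the quadratic: x = (−Ka1 + √(Ka1² + 4·Ka1·C₀))/2 = 1.23 × 10^-1 M
pH = −log(1.23 × 10^-1) = 0.91

pH = 0.91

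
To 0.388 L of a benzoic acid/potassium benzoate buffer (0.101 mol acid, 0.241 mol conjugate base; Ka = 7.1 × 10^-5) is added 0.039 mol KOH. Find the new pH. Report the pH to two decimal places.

After neutralization: n(C6H5COOH) = 0.062 mol, n(C6H5COO-) = 0.28 mol.
pKa = −log(7.1 × 10^-5) = 4.149
pH = pKa + log(n_C6H5COO-/n_C6H5COOH) = 4.149 + log(0.28/0.062) = 4.149 + (+0.655)

pH = 4.80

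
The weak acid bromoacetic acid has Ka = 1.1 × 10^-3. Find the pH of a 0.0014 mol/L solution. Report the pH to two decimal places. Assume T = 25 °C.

pH = 3.09

BrCH2COOH ⇌ BrCH2COO- + H+
Ka = x²/(0.0014 − x) = 1.1 × 10^-3
x is not negligible relative to C₀; solve x² + 0.0011·x − 1.54e-06 = 0.
x = [−0.0011 + √(0.0011² + 6.16e-06)]/2 = 8.07 × 10^-4 M
pH = −log[H+] = −log(8.07 × 10^-4) = 3.09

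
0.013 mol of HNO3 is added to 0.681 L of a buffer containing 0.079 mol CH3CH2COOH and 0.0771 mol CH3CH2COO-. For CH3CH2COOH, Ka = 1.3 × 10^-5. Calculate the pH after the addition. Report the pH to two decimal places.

Added H+ converts CH3CH2COO- to CH3CH2COOH: CH3CH2COOH → 0.092 mol, CH3CH2COO- → 0.0641 mol.
pKa = −log(1.3 × 10^-5) = 4.886
pH = pKa + log([A⁻]/[HA]) = 4.886 + log(0.0641/0.092) = 4.886 -0.157

pH = 4.73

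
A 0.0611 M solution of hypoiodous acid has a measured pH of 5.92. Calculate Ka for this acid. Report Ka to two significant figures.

[H+] = 10^(-5.92) = 1.20 × 10^-6 M
At equilibrium [HA] = 0.0611 − 1.20 × 10^-6 = 6.11 × 10^-2 M
Ka = [H+][A-]/[HA] = (1.20 × 10^-6)² / 6.11 × 10^-2 = 2.4 × 10^-11

Ka = 2.4 × 10^-11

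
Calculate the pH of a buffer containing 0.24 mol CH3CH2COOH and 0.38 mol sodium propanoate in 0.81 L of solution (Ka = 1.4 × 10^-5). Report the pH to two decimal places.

pKa = −log(1.4 × 10^-5) = 4.854
Henderson–Hasselbalch: pH = pKa + log([CH3CH2COO-]/[CH3CH2COOH]) = 4.854 + log(0.38/0.24)
pH = 4.854 + (+0.200) = 5.05

pH = 5.05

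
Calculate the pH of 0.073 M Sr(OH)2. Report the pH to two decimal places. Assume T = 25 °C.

Sr(OH)2 is a strong base (each formula unit releases 2 OH-); [OH-] = 0.146 M.
pOH = -log(0.146) = 0.84
pH = 14.00 - 0.84 = 13.16

pH = 13.16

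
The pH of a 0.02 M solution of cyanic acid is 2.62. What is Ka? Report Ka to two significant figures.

Ka = 3.3 × 10^-4

[H+] = 10^(-2.62) = 2.40 × 10^-3 M
At equilibrium [HA] = 0.02 − 2.40 × 10^-3 = 1.76 × 10^-2 M
Ka = [H+][A-]/[HA] = (2.40 × 10^-3)² / 1.76 × 10^-2 = 3.3 × 10^-4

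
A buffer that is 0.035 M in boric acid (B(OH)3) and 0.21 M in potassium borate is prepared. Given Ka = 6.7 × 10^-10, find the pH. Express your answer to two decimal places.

pKa = −log(6.7 × 10^-10) = 9.174
Using pH = pKa + log([base]/[acid]) with [base]/[acid] = 0.21/0.035:
pH = 9.174 + (+0.778) = 9.95

pH = 9.95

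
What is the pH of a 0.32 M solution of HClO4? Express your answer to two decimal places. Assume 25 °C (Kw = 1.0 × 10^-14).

HClO4 is a strong acid and dissociates completely, so [H+] = 0.32 M.
pH = -log(0.32) = 0.49

pH = 0.49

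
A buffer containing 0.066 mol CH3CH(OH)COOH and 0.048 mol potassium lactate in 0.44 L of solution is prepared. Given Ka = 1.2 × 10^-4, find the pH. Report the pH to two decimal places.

pH = 3.78

pKa = −log(1.2 × 10^-4) = 3.921
Using pH = pKa + log([base]/[acid]) with [base]/[acid] = 0.048/0.066:
pH = 3.921 + (-0.138) = 3.78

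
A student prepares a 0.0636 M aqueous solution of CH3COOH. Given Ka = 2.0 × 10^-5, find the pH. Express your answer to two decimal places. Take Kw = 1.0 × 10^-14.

pH = 2.95

CH3COOH ⇌ CH3COO- + H+
Ka = x²/(0.0636 − x) = 2.0 × 10^-5
Assume x ≪ 0.0636: x ≈ √(2.0 × 10^-5 × 0.0636) = 1.13 × 10^-3 M
(x/C₀ = 1.8% < 5%, so the approximation holds.)
pH = −log[H+] = −log(1.13 × 10^-3) = 2.95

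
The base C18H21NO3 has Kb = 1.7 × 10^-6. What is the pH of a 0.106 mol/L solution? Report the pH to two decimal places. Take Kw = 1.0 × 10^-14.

C18H21NO3 + H2O ⇌ C18H22NO3+ + OH-
Let x = [OH-] at equilibrium. Kb = x²/(0.106 − x).
Assume x ≪ 0.106: x ≈ √(1.7 × 10^-6 × 0.106) = 4.24 × 10^-4 M
(x/C₀ = 0.4% < 5%, so the approximation holds.)
pOH = 3.37, so pH = 14.00 − pOH = 10.63

pH = 10.63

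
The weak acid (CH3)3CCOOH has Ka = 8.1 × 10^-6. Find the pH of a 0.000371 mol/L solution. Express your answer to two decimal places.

pH = 4.29

(CH3)3CCOOH ⇌ (CH3)3CCOO- + H+
From the ICE table, Ka = [H+]²/(0.000371 − [H+]) = 8.1 × 10^-6.
The 5% rule fails; solving [H+]² + Ka·[H+] − Ka·C₀ = 0 exactly:
[H+] = (−Ka + √(Ka² + 4·Ka·C₀))/2 = 5.09 × 10^-5 M
pH = −log[H+] = −log(5.09 × 10^-5) = 4.29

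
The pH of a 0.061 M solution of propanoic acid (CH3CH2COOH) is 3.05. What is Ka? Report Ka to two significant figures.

[H+] = 10^(-3.05) = 8.91 × 10^-4 M
At equilibrium [HA] = 0.061 − 8.91 × 10^-4 = 6.01 × 10^-2 M
Ka = [H+][A-]/[HA] = (8.91 × 10^-4)² / 6.01 × 10^-2 = 1.3 × 10^-5

Ka = 1.3 × 10^-5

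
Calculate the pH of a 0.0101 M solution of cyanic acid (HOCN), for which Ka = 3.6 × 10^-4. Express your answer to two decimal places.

pH = 2.76

HOCN ⇌ OCN- + H+
Ka = x²/(0.0101 − x) = 3.6 × 10^-4
x is not negligible relative to C₀; solve x² + 0.00036·x − 3.64e-06 = 0.
x = [−0.00036 + √(0.00036² + 1.45e-05)]/2 = 1.74 × 10^-3 M
pH = −log[H+] = −log(1.74 × 10^-3) = 2.76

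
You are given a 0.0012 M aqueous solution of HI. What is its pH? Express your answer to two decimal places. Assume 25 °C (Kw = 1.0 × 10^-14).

HI is a strong acid and dissociates completely, so [H+] = 0.0012 M.
pH = -log(0.0012) = 2.92

pH = 2.92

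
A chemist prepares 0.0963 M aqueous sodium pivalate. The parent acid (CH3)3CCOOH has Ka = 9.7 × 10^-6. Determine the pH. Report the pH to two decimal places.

pH = 9.00

(CH3)3CCOO- is the conjugate base of the weak acid (CH3)3CCOOH.
Kb = Kw/Ka = 1.0×10^-14 / 9.7 × 10^-6 = 1.03 × 10^-9
From the ICE table, Kb = [OH-]²/(0.0963 − [OH-]) = 1.03 × 10^-9.
Since Kb ≪ C₀, [OH-] ≈ √(Kb·C₀) = 9.96 × 10^-6 M.
pOH = −log(9.96 × 10^-6) = 5.00; pH = 14.00 − 5.00 = 9.00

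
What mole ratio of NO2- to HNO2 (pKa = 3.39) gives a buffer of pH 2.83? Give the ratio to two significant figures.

pH = pKa + log(r) ⇒ log(r) = 2.83 − 3.39 = -0.56
r = [NO2-]/[HNO2] = 10^(-0.56) = 0.275

ratio = 0.28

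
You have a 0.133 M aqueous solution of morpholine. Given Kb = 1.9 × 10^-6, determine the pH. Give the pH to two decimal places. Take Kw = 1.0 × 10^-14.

C4H8ONH + H2O ⇌ C4H8ONH2+ + OH-
From the ICE table, Kb = [OH-]²/(0.133 − [OH-]) = 1.9 × 10^-6.
Assume [OH-] ≪ 0.133: [OH-] ≈ √(1.9 × 10^-6 × 0.133) = 5.03 × 10^-4 M
([OH-]/C₀ = 0.38% < 5%, so the approximation holds.)
pOH = 3.30, so pH = 14.00 − pOH = 10.70

pH = 10.70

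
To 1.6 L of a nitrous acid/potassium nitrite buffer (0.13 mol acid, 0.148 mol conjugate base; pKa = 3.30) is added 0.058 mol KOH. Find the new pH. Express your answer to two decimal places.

pH = 3.76

OH- converts HNO2 to NO2-: HNO2 → 0.072 mol, NO2- → 0.206 mol.
pH = pKa + log(n_NO2-/n_HNO2) = 3.30 + log(0.206/0.072) = 3.30 + (+0.457)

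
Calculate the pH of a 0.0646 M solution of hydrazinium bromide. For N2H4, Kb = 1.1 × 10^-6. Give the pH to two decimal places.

pH = 4.62

N2H5+ is the conjugate acid of the weak base N2H4.
Ka = Kw/Kb = 1.0×10^-14 / 1.1 × 10^-6 = 9.09 × 10^-9
Ka = x²/(0.0646 − x) = 9.09 × 10^-9
Since Ka ≪ C₀, x ≈ √(Ka·C₀) = 2.42 × 10^-5 M.
(x/C₀ = 0.038% < 5%, so the approximation holds.)
pH = −log[H+] = −log(2.42 × 10^-5) = 4.62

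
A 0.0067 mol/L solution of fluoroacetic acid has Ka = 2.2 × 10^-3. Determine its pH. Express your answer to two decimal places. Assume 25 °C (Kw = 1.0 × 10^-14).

pH = 2.54

FCH2COOH ⇌ FCH2COO- + H+
From the ICE table, Ka = [H+]²/(0.0067 − [H+]) = 2.2 × 10^-3.
[H+] is not negligible relative to C₀; solve [H+]² + 0.0022·[H+] − 1.47e-05 = 0.
[H+] = [−0.0022 + √(0.0022² + 5.9e-05)]/2 = 2.89 × 10^-3 M
pH = −log[H+] = −log(2.89 × 10^-3) = 2.54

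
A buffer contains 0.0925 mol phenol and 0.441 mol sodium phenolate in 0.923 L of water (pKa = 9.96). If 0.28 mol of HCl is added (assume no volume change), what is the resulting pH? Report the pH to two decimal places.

After neutralization: n(C6H5OH) = 0.373 mol, n(C6H5O-) = 0.161 mol.
pH = pKa + log(n_C6H5O-/n_C6H5OH) = 9.96 + log(0.161/0.373) = 9.96 + (-0.365)

pH = 9.60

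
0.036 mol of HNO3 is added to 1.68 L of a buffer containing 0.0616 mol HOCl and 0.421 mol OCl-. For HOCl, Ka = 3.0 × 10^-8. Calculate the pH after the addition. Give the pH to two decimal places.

Added H+ converts OCl- to HOCl: HOCl → 0.0976 mol, OCl- → 0.385 mol.
pKa = −log(3.0 × 10^-8) = 7.523
pH = pKa + log([A⁻]/[HA]) = 7.523 + log(0.385/0.0976) = 7.523 +0.596

pH = 8.12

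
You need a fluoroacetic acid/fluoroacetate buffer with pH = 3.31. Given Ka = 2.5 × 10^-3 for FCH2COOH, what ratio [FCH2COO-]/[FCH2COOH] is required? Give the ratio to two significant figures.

pKa = -log(2.5 × 10^-3) = 2.602
pH = pKa + log(r) ⇒ log(r) = 3.31 − 2.602 = +0.708
r = [FCH2COO-]/[FCH2COOH] = 10^(+0.708) = 5.11

ratio = 5.1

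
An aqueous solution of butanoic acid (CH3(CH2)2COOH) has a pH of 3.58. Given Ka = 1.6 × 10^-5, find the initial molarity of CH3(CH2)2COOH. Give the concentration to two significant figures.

[H+] = 10^(-3.58) = 2.63 × 10^-4 M = x
Ka = x²/(C₀ − x) ⇒ C₀ = x + x²/Ka
C₀ = 2.63 × 10^-4 + (2.63 × 10^-4)²/(1.6 × 10^-5) = 4.59 × 10^-3 M

C₀ = 4.6 × 10^-3 M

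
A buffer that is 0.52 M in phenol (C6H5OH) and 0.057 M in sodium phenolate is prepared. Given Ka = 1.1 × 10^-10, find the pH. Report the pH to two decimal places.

pH = 9.00

pKa = −log(1.1 × 10^-10) = 9.959
Using pH = pKa + log([base]/[acid]) with [base]/[acid] = 0.057/0.52:
pH = 9.959 + (-0.960) = 9.00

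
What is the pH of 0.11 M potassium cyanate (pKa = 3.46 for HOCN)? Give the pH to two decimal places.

OCN- is the conjugate base of the weak acid HOCN.
Ka = 10^(−3.46) = 3.47 × 10^-4
Kb = Kw/Ka = 1.0×10^-14 / 3.47 × 10^-4 = 2.88 × 10^-11
From the ICE table, Kb = x²/(0.11 − x) = 2.88 × 10^-11.
Neglecting x in the denominator: x = √(2.88 × 10^-11 × 0.11) = 1.78 × 10^-6 M
Check: 0.0016% ionized — well under 5%, approximation valid.
pOH = −log(1.78 × 10^-6) = 5.75; pH = 14.00 − 5.75 = 8.25

pH = 8.25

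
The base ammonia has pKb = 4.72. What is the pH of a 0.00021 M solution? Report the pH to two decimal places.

pH = 9.74

NH3 + H2O ⇌ NH4+ + OH-
Kb = 10^(−4.72) = 1.91 × 10^-5
Kb = [OH-]²/(0.00021 − [OH-]) = 1.91 × 10^-5
[OH-] is not negligible relative to C₀; solve [OH-]² + 1.91e-05·[OH-] − 4.01e-09 = 0.
[OH-] = [−1.91e-05 + √(1.91e-05² + 1.6e-08)]/2 = 5.45 × 10^-5 M
pOH = −log(5.45 × 10^-5) = 4.26; pH = 14.00 − 4.26 = 9.74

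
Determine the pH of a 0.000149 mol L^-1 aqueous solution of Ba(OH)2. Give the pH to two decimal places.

pH = 10.47

Ba(OH)2 is a strong base (each formula unit releases 2 OH-); [OH-] = 0.000298 M.
pOH = -log(0.000298) = 3.53
pH = 14.00 - 3.53 = 10.47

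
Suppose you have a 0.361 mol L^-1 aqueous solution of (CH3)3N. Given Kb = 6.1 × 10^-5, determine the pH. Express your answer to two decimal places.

pH = 11.67

(CH3)3N + H2O ⇌ (CH3)3NH+ + OH-
From the ICE table, Kb = [OH-]²/(0.361 − [OH-]) = 6.1 × 10^-5.
Assume [OH-] ≪ 0.361: [OH-] ≈ √(6.1 × 10^-5 × 0.361) = 4.69 × 10^-3 M
pOH = −log(4.69 × 10^-3) = 2.33; pH = 14.00 − 2.33 = 11.67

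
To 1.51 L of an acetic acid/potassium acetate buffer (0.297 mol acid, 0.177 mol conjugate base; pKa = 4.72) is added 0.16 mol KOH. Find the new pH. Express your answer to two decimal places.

OH- converts CH3COOH to CH3COO-: CH3COOH → 0.137 mol, CH3COO- → 0.337 mol.
Henderson–Hasselbalch with mole ratio 0.337/0.137: pH = 4.72 + (+0.391)

pH = 5.11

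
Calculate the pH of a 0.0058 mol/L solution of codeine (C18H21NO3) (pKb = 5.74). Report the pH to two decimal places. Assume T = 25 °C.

C18H21NO3 + H2O ⇌ C18H22NO3+ + OH-
Kb = 10^(−5.74) = 1.82 × 10^-6
Kb = [OH-]²/(0.0058 − [OH-]) = 1.82 × 10^-6
Assume [OH-] ≪ 0.0058: [OH-] ≈ √(1.82 × 10^-6 × 0.0058) = 1.03 × 10^-4 M
([OH-]/C₀ = 1.8% < 5%, so the approximation holds.)
pOH = 3.99, so pH = 14.00 − pOH = 10.01

pH = 10.01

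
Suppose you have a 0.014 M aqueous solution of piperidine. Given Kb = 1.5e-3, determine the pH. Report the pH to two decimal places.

C5H10NH + H2O ⇌ C5H10NH2+ + OH-
From the ICE table, Kb = [OH-]²/(0.014 − [OH-]) = 1.5 × 10^-3.
Here C₀/Kb ≈ 9.33, so the small-[OH-] approximation fails. Use the quadratic:
[OH-] = (−Kb + √(Kb² + 4·Kb·C₀))/2 = 3.89 × 10^-3 M
pOH = −log(3.89 × 10^-3) = 2.41; pH = 14.00 − 2.41 = 11.59

pH = 11.59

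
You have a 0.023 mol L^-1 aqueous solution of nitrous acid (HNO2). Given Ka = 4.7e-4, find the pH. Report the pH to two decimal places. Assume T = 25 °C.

pH = 2.51

HNO2 ⇌ NO2- + H+
Ka = [H+]²/(0.023 − [H+]) = 4.7 × 10^-4
Here C₀/Ka ≈ 48.9, so the small-[H+] approximation fails. Use the quadratic:
[H+] = (−Ka + √(Ka² + 4·Ka·C₀))/2 = 3.06 × 10^-3 M
pH = −log[H+] = −log(3.06 × 10^-3) = 2.51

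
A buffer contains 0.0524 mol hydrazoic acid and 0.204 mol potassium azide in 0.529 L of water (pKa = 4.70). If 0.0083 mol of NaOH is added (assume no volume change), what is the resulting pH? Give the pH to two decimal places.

pH = 5.38

After neutralization: n(HN3) = 0.0441 mol, n(N3-) = 0.212 mol.
pH = pKa + log(n_N3-/n_HN3) = 4.70 + log(0.212/0.0441) = 4.70 + (+0.682)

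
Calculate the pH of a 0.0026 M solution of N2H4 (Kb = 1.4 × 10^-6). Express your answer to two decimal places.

N2H4 + H2O ⇌ N2H5+ + OH-
From the ICE table, Kb = [OH-]²/(0.0026 − [OH-]) = 1.4 × 10^-6.
Assume [OH-] ≪ 0.0026: [OH-] ≈ √(1.4 × 10^-6 × 0.0026) = 6.03 × 10^-5 M
Check: 2.3% ionized — well under 5%, approximation valid.
pOH = −log(6.03 × 10^-5) = 4.22; pH = 14.00 − 4.22 = 9.78

pH = 9.78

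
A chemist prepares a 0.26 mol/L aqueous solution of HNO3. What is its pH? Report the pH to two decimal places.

HNO3 is a strong acid and dissociates completely, so [H+] = 0.26 M.
pH = -log(0.26) = 0.59

pH = 0.59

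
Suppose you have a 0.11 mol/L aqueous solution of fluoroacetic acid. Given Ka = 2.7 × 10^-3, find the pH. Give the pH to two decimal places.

pH = 1.80

FCH2COOH ⇌ FCH2COO- + H+
Let x = [H+] at equilibrium. Ka = x²/(0.11 − x).
Here C₀/Ka ≈ 40.7, so the small-x approximation fails. Use the quadratic:
x = (−Ka + √(Ka² + 4·Ka·C₀))/2 = 1.59 × 10^-2 M
pH = −log[H+] = −log(1.59 × 10^-2) = 1.80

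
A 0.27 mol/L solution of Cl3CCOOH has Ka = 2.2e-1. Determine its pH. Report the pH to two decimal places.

Cl3CCOOH ⇌ Cl3CCOO- + H+
From the ICE table, Ka = x²/(0.27 − x) = 2.2 × 10^-1.
Here C₀/Ka ≈ 1.23, so the small-x approximation fails. Use the quadratic:
x = [−0.22 + √(0.22² + 0.238)]/2 = 1.57 × 10^-1 M
pH = −log[H+] = −log(1.57 × 10^-1) = 0.80

pH = 0.80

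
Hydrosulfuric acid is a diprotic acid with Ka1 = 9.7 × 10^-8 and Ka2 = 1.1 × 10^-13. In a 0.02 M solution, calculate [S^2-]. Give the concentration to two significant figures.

1.1 × 10^-13 M

First ionization gives [H+] ≈ [HS-] = 4.40 × 10^-5 M.
Second step: Ka2 = [H+][S^2-]/[HS-] ≈ [S^2-] (since [H+] ≈ [HS-]).
So [S^2-] ≈ Ka2.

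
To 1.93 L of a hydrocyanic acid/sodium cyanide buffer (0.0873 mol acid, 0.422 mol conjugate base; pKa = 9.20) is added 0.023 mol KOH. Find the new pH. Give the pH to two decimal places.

After neutralization: n(HCN) = 0.0643 mol, n(CN-) = 0.445 mol.
Henderson–Hasselbalch with mole ratio 0.445/0.0643: pH = 9.20 + (+0.840)

pH = 10.04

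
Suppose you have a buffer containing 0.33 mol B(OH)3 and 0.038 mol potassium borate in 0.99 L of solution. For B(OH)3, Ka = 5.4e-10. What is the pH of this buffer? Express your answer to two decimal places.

pKa = −log(5.4 × 10^-10) = 9.268
Using pH = pKa + log([base]/[acid]) with [base]/[acid] = 0.038/0.33:
pH = 9.268 + (-0.939) = 8.33

pH = 8.33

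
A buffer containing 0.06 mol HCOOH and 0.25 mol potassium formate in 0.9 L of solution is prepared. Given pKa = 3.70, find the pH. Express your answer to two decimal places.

pH = 4.32

Using pH = pKa + log([base]/[acid]) with [base]/[acid] = 0.25/0.06:
pH = 3.70 + (+0.620) = 4.32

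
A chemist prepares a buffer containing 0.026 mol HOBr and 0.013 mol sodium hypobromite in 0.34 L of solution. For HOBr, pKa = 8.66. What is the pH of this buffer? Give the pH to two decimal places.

Henderson–Hasselbalch: pH = pKa + log([OBr-]/[HOBr]) = 8.66 + log(0.013/0.026)
pH = 8.66 + (-0.301) = 8.36

pH = 8.36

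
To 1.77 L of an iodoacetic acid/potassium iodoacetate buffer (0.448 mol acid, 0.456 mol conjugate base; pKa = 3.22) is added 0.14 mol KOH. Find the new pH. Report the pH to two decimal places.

OH- converts ICH2COOH to ICH2COO-: ICH2COOH → 0.308 mol, ICH2COO- → 0.596 mol.
pH = pKa + log([A⁻]/[HA]) = 3.22 + log(0.596/0.308) = 3.22 +0.287

pH = 3.51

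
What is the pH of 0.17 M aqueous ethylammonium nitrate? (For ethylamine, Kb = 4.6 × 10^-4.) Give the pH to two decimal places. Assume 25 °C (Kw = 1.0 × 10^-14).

C2H5NH3+ is the conjugate acid of the weak base C2H5NH2.
Ka = Kw/Kb = 1.0×10^-14 / 4.6 × 10^-4 = 2.17 × 10^-11
From the ICE table, Ka = [H+]²/(0.17 − [H+]) = 2.17 × 10^-11.
Since Ka ≪ C₀, [H+] ≈ √(Ka·C₀) = 1.92 × 10^-6 M.
pH = −log(1.92 × 10^-6) = 5.72

pH = 5.72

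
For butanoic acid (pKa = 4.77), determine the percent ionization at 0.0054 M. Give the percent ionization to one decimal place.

CH3(CH2)2COOH ⇌ CH3(CH2)2COO- + H+; let x = [H+] at equilibrium.
Ka = 10^(−4.77) = 1.70 × 10^-5
Solve x² + 1.7e-05x − 9.18e-08 = 0 → x = 2.95 × 10^-4 M
Fraction ionized = 2.95 × 10^-4 / 0.0054 = 0.0546 → 5.5%

5.5%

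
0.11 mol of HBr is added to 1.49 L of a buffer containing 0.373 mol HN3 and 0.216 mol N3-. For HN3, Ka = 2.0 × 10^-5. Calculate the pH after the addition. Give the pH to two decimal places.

Added H+ converts N3- to HN3: HN3 → 0.483 mol, N3- → 0.106 mol.
pKa = −log(2.0 × 10^-5) = 4.699
pH = pKa + log(n_N3-/n_HN3) = 4.699 + log(0.106/0.483) = 4.699 + (-0.659)

pH = 4.04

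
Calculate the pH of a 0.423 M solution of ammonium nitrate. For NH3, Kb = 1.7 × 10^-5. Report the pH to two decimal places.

pH = 4.80

NH4+ is the conjugate acid of the weak base NH3.
Ka = Kw/Kb = 1.0×10^-14 / 1.7 × 10^-5 = 5.88 × 10^-10
Ka = [H+]²/(0.423 − [H+]) = 5.88 × 10^-10
Assume [H+] ≪ 0.423: [H+] ≈ √(5.88 × 10^-10 × 0.423) = 1.58 × 10^-5 M
pH = −log(1.58 × 10^-5) = 4.80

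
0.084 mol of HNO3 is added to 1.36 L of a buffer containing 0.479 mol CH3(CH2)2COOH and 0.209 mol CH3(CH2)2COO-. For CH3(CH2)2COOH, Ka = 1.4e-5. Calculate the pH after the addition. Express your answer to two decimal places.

pH = 4.20

Added H+ converts CH3(CH2)2COO- to CH3(CH2)2COOH: CH3(CH2)2COOH → 0.563 mol, CH3(CH2)2COO- → 0.125 mol.
pKa = −log(1.4 × 10^-5) = 4.854
pH = pKa + log([A⁻]/[HA]) = 4.854 + log(0.125/0.563) = 4.854 -0.654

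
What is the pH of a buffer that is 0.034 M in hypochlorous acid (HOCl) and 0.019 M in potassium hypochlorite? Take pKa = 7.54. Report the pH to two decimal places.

pH = 7.29

Using pH = pKa + log([base]/[acid]) with [base]/[acid] = 0.019/0.034:
pH = 7.54 + (-0.253) = 7.29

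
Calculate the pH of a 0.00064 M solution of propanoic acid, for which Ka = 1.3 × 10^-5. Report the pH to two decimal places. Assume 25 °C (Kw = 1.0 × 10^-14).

pH = 4.07

CH3CH2COOH ⇌ CH3CH2COO- + H+
Let x = [H+] at equilibrium. Ka = x²/(0.00064 − x).
Here C₀/Ka ≈ 49.2, so the small-x approximation fails. Use the quadratic:
x = (−Ka + √(Ka² + 4·Ka·C₀))/2 = 8.49 × 10^-5 M
pH = −log(8.49 × 10^-5) = 4.07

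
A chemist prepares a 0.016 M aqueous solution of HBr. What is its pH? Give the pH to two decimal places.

HBr is a strong acid and dissociates completely, so [H+] = 0.016 M.
pH = -log(0.016) = 1.80

pH = 1.80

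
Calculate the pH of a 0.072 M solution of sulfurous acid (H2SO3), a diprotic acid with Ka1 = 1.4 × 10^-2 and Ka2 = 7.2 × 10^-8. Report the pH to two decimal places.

pH = 1.59

Ka1 ≫ Ka2, so treat the first dissociation as the only significant source of H+.
Ka1 = x²/(0.072 − x) = 1.4 × 10^-2
Solving the quadratic: x = (−Ka1 + √(Ka1² + 4·Ka1·C₀))/2 = 2.55 × 10^-2 M
pH = −log(2.55 × 10^-2) = 1.59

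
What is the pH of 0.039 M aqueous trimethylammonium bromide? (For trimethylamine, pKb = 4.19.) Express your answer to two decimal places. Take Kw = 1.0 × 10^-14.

(CH3)3NH+ is the conjugate acid of the weak base (CH3)3N.
Kb = 10^(−4.19) = 6.46 × 10^-5
Ka = Kw/Kb = 1.0×10^-14 / 6.46 × 10^-5 = 1.55 × 10^-10
Ka = x²/(0.039 − x) = 1.55 × 10^-10
Since Ka ≪ C₀, x ≈ √(Ka·C₀) = 2.46 × 10^-6 M.
pH = −log(2.46 × 10^-6) = 5.61

pH = 5.61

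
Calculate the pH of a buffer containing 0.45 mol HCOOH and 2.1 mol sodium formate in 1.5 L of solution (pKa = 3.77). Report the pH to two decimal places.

Using pH = pKa + log([base]/[acid]) with [base]/[acid] = 2.1/0.45:
pH = 3.77 + (+0.669) = 4.44

pH = 4.44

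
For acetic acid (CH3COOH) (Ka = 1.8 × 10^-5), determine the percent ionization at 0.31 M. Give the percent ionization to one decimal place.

0.8%

CH3COOH ⇌ CH3COO- + H+; let x = [H+] at equilibrium.
x ≈ √(Ka·C₀) = √(1.8 × 10^-5 × 0.31) = 2.36 × 10^-3 M
Fraction ionized = 2.36 × 10^-3 / 0.31 = 0.0076 → 0.8%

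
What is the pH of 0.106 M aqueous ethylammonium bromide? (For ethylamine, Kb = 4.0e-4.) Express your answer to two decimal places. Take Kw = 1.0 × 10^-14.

C2H5NH3+ is the conjugate acid of the weak base C2H5NH2.
Ka = Kw/Kb = 1.0×10^-14 / 4.0 × 10^-4 = 2.50 × 10^-11
Ka = [H+]²/(0.106 − [H+]) = 2.50 × 10^-11
Neglecting [H+] in the denominator: [H+] = √(2.50 × 10^-11 × 0.106) = 1.63 × 10^-6 M
pH = −log[H+] = −log(1.63 × 10^-6) = 5.79

pH = 5.79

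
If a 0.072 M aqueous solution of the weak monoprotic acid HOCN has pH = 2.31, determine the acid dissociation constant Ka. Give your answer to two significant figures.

[H+] = 10^(-2.31) = 4.90 × 10^-3 M
At equilibrium [HA] = 0.072 − 4.90 × 10^-3 = 6.71 × 10^-2 M
Ka = [H+][A-]/[HA] = (4.90 × 10^-3)² / 6.71 × 10^-2 = 3.6 × 10^-4

Ka = 3.6 × 10^-4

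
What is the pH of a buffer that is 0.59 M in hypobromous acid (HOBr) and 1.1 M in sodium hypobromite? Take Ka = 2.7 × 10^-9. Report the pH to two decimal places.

pH = 8.84

pKa = −log(2.7 × 10^-9) = 8.569
pH = pKa + log([A⁻]/[HA]) = 8.569 + log(1.1/0.59)
pH = 8.569 + (+0.271) = 8.84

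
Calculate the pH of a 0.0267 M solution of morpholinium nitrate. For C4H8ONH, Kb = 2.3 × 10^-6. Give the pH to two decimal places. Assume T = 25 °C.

C4H8ONH2+ is the conjugate acid of the weak base C4H8ONH.
Ka = Kw/Kb = 1.0×10^-14 / 2.3 × 10^-6 = 4.35 × 10^-9
Let x = [H+] at equilibrium. Ka = x²/(0.0267 − x).
Since Ka ≪ C₀, x ≈ √(Ka·C₀) = 1.08 × 10^-5 M.
(x/C₀ = 0.04% < 5%, so the approximation holds.)
pH = −log(1.08 × 10^-5) = 4.97

pH = 4.97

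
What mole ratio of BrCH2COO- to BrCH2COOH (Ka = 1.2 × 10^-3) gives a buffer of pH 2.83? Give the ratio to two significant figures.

pKa = -log(1.2 × 10^-3) = 2.921
pH = pKa + log(r) ⇒ log(r) = 2.83 − 2.921 = -0.091
r = [BrCH2COO-]/[BrCH2COOH] = 10^(-0.091) = 0.811

ratio = 0.81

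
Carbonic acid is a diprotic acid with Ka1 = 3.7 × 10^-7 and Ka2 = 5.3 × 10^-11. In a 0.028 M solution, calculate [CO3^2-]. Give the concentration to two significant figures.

First ionization gives [H+] ≈ [HCO3-] = 1.02 × 10^-4 M.
Second step: Ka2 = [H+][CO3^2-]/[HCO3-] ≈ [CO3^2-] (since [H+] ≈ [HCO3-]).
So [CO3^2-] ≈ Ka2.

5.3 × 10^-11 M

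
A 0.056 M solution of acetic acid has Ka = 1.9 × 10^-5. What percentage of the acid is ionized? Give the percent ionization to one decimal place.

CH3COOH ⇌ CH3COO- + H+; let x = [H+] at equilibrium.
x ≈ √(Ka·C₀) = √(1.9 × 10^-5 × 0.056) = 1.03 × 10^-3 M
% ionization = x/C₀ × 100% = 1.03 × 10^-3/0.056 × 100% = 1.8%

1.8%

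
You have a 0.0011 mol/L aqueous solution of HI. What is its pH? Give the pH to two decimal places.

HI is a strong acid and dissociates completely, so [H+] = 0.0011 M.
pH = -log(0.0011) = 2.96

pH = 2.96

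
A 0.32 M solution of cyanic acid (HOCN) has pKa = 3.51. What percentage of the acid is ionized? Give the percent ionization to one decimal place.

3.1%

HOCN ⇌ OCN- + H+; let x = [H+] at equilibrium.
Ka = 10^(−3.51) = 3.09 × 10^-4
x ≈ √(Ka·C₀) = √(3.09 × 10^-4 × 0.32) = 9.94 × 10^-3 M
Fraction ionized = 9.94 × 10^-3 / 0.32 = 0.0311 → 3.1%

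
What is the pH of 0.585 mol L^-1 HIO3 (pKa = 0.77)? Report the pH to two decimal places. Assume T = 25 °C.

pH = 0.62

HIO3 ⇌ IO3- + H+
Ka = 10^(−0.77) = 1.70 × 10^-1
Let x = [H+] at equilibrium. Ka = x²/(0.585 − x).
x is not negligible relative to C₀; solve x² + 0.17·x − 0.0994 = 0.
x = [−0.17 + √(0.17² + 0.398)]/2 = 2.42 × 10^-1 M
pH = −log(2.42 × 10^-1) = 0.62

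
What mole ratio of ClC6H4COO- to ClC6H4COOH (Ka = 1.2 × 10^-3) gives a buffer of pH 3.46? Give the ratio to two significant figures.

pKa = -log(1.2 × 10^-3) = 2.921
pH = pKa + log(r) ⇒ log(r) = 3.46 − 2.921 = +0.539
r = [ClC6H4COO-]/[ClC6H4COOH] = 10^(+0.539) = 3.46

ratio = 3.5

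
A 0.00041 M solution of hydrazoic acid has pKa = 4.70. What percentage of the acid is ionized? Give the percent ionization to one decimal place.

HN3 ⇌ N3- + H+; let x = [H+] at equilibrium.
Ka = 10^(−4.70) = 2.00 × 10^-5
Ka = x²/(C₀ − x); solving the quadratic gives x = 8.11 × 10^-5 M.
Fraction ionized = 8.11 × 10^-5 / 0.00041 = 0.1978 → 19.8%

19.8%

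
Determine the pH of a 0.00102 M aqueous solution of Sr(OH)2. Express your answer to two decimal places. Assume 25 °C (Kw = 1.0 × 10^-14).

Sr(OH)2 is a strong base (each formula unit releases 2 OH-); [OH-] = 0.00204 M.
pOH = -log(0.00204) = 2.69
pH = 14.00 - 2.69 = 11.31

pH = 11.31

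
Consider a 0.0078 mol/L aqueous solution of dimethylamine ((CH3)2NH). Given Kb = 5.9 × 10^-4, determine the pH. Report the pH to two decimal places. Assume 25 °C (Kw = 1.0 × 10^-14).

pH = 11.27

(CH3)2NH + H2O ⇌ (CH3)2NH2+ + OH-
From the ICE table, Kb = x²/(0.0078 − x) = 5.9 × 10^-4.
The 5% rule fails; solving x² + Kb·x − Kb·C₀ = 0 exactly:
x = (−Kb + √(Kb² + 4·Kb·C₀))/2 = 1.87 × 10^-3 M
pOH = −log(1.87 × 10^-3) = 2.73; pH = 14.00 − 2.73 = 11.27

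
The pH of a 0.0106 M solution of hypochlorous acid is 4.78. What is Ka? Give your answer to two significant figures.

Ka = 2.6 × 10^-8

[H+] = 10^(-4.78) = 1.66 × 10^-5 M
At equilibrium [HA] = 0.0106 − 1.66 × 10^-5 = 1.06 × 10^-2 M
Ka = [H+][A-]/[HA] = (1.66 × 10^-5)² / 1.06 × 10^-2 = 2.6 × 10^-8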